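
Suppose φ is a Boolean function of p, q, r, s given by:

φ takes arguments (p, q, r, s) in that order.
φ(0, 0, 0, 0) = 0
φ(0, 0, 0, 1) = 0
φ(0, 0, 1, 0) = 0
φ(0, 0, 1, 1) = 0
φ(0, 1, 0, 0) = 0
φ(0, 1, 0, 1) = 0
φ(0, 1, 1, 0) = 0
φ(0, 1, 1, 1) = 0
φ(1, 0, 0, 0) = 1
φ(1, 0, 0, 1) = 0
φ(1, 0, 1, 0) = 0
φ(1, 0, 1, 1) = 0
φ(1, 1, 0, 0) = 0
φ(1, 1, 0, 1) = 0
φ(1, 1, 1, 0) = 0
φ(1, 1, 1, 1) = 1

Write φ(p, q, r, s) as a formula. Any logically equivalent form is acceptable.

φ(p, q, r, s) = (((p & ~q) & ~r) & ~s) | (((p & q) & r) & s)

φ=1 on 2 inputs: (1,0,0,0), (1,1,1,1). Reading each as a conjunction of literals (p·¬q·¬r·¬s, p·q·r·s) and taking the OR gives the canonical DNF.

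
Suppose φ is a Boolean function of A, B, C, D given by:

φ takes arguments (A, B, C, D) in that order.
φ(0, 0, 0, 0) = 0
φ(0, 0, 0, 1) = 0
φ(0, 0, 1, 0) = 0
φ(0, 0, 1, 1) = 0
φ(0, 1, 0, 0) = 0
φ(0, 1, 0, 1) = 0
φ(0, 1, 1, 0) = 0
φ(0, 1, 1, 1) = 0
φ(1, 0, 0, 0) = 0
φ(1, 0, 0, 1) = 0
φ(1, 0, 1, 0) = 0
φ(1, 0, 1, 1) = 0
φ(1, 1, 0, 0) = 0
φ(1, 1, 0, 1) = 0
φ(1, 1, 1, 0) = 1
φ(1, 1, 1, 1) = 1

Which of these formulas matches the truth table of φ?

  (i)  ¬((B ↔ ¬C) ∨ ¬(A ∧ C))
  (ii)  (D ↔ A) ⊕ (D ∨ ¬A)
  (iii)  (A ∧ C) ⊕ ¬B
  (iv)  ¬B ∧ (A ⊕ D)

i

(ii) fails at (0,0,0,1): the formula yields 1, φ is 0.
(iii) fails at (0,0,0,0): the formula yields 1, φ is 0.
(iv) fails at (0,0,0,1): the formula yields 1, φ is 0.
(i) is the remaining candidate, and it agrees with φ on all 16 inputs.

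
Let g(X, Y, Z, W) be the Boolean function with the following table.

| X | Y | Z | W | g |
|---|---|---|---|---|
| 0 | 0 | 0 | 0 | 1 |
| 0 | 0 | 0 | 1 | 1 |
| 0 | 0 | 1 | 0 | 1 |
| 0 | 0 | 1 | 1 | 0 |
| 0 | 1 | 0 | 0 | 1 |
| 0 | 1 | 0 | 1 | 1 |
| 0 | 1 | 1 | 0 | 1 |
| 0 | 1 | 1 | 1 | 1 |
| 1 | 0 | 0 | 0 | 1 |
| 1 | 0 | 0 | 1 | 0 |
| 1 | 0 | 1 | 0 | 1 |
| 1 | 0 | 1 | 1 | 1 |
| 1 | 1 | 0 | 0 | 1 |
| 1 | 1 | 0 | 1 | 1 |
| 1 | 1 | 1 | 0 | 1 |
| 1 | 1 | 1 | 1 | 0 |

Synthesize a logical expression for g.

g(X, Y, Z, W) = ¬(((((¬X ∧ ¬Y) ∧ Z) ∧ W) ∨ (((X ∧ ¬Y) ∧ ¬Z) ∧ W)) ∨ (((X ∧ Y) ∧ Z) ∧ W))

There are just 3 zero rows: (0,0,1,1), (1,0,0,1), (1,1,1,1). Their minterms are ¬X·¬Y·Z·W, X·¬Y·¬Z·W, X·Y·Z·W; the OR of those covers precisely the 0-outputs, and negating it yields g.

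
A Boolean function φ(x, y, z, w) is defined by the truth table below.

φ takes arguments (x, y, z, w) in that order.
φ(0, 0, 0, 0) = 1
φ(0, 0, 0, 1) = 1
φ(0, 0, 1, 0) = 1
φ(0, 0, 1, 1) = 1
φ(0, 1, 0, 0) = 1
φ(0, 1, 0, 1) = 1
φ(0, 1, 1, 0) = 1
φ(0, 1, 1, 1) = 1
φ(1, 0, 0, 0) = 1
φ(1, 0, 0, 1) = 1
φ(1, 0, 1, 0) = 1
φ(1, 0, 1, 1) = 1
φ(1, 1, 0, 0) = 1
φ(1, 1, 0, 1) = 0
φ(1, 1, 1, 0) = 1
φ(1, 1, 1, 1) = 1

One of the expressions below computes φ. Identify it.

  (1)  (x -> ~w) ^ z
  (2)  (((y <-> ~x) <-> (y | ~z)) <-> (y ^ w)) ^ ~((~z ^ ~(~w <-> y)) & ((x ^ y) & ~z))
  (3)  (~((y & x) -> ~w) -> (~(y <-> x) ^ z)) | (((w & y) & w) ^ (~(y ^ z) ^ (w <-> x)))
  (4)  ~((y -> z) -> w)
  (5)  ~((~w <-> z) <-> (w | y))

(1) fails at (0,0,1,0): the formula yields 0, φ is 1.
(2) fails at (0,0,0,0): the formula yields 0, φ is 1.
(4) fails at (0,0,0,1): the formula yields 0, φ is 1.
(5) fails at (0,0,0,0): the formula yields 0, φ is 1.
(3) is the remaining candidate, and it agrees with φ on all 16 inputs.

3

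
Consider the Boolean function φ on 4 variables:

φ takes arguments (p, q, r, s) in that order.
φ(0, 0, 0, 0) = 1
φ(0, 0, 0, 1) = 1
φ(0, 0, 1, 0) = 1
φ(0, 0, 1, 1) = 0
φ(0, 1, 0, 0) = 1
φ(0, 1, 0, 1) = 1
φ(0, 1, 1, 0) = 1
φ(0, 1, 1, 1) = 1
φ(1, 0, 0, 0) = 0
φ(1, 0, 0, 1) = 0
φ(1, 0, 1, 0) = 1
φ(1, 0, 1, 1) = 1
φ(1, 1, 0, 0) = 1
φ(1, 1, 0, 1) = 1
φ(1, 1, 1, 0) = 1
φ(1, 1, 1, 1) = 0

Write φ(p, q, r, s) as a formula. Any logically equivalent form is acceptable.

φ(p, q, r, s) = not ((((((not p and not q) and r) and s) or (((p and not q) and not r) and not s)) or (((p and not q) and not r) and s)) or (((p and q) and r) and s))

The 0-rows are (0,0,1,1), (1,0,0,0), (1,0,0,1), (1,1,1,1). Take each as a conjunction (¬p·¬q·r·s, p·¬q·¬r·¬s, p·¬q·¬r·s, p·q·r·s), form their disjunction, and complement — that gives a formula that is 1 everywhere φ is.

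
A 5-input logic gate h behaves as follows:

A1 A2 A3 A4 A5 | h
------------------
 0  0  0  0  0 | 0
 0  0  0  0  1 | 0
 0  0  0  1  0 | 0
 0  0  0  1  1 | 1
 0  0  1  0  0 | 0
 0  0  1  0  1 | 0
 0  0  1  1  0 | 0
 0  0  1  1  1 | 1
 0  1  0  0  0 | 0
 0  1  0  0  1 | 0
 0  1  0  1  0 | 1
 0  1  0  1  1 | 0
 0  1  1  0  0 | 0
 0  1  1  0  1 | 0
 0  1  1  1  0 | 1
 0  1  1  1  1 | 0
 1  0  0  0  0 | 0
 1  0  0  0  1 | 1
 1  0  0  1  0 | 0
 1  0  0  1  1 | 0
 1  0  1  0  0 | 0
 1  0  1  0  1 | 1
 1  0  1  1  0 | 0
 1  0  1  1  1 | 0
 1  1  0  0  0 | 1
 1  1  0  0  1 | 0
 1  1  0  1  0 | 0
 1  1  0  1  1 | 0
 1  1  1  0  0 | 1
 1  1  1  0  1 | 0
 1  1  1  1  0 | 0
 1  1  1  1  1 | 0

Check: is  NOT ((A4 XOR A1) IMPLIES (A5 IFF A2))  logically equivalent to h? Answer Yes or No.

Evaluate NOT ((A4 XOR A1) IMPLIES (A5 IFF A2)) on each row and compare to h:
  A1=0, A2=0, A3=0, A4=0, A5=0: formula gives 0, h = 0 ✓
  A1=0, A2=0, A3=0, A4=0, A5=1: formula gives 0, h = 0 ✓
  A1=0, A2=0, A3=0, A4=1, A5=0: formula gives 0, h = 0 ✓
  A1=0, A2=0, A3=0, A4=1, A5=1: formula gives 1, h = 1 ✓
  … (the remaining 28 rows also agree.)
No disagreement on any input; they are logically equivalent.

Yes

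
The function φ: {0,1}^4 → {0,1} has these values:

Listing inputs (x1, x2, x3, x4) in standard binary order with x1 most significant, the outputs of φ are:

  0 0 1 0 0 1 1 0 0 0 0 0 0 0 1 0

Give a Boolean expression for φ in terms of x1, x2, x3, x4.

The 1-rows are (0,0,1,0), (0,1,0,1), (0,1,1,0), (1,1,1,0). Each contributes one minterm — ¬x1·¬x2·x3·¬x4; ¬x1·x2·¬x3·x4; ¬x1·x2·x3·¬x4; x1·x2·x3·¬x4 — and their disjunction is a sum-of-products form of φ.

φ(x1, x2, x3, x4) = (((((x1' · x2') · x3) · x4') + (((x1' · x2) · x3') · x4)) + (((x1' · x2) · x3) · x4')) + (((x1 · x2) · x3) · x4')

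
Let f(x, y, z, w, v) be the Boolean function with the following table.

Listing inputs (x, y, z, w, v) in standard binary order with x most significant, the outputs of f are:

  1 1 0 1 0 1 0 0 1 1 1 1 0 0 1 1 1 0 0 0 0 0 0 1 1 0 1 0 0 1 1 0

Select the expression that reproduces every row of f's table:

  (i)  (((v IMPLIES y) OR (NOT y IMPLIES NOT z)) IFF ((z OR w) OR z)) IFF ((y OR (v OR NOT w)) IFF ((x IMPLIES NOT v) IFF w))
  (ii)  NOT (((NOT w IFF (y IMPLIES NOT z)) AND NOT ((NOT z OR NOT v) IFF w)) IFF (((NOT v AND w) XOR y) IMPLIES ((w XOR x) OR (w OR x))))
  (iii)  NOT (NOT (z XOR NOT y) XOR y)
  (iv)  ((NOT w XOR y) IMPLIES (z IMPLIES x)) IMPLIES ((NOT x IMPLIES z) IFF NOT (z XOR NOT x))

(ii) fails at (0,0,0,0,0): the formula yields 0, f is 1.
(iii) fails at (0,0,0,1,0): the formula yields 1, f is 0.
(iv) fails at (0,0,0,1,0): the formula yields 1, f is 0.
Only (i) survives; checking it on all 32 rows confirms it matches f.

i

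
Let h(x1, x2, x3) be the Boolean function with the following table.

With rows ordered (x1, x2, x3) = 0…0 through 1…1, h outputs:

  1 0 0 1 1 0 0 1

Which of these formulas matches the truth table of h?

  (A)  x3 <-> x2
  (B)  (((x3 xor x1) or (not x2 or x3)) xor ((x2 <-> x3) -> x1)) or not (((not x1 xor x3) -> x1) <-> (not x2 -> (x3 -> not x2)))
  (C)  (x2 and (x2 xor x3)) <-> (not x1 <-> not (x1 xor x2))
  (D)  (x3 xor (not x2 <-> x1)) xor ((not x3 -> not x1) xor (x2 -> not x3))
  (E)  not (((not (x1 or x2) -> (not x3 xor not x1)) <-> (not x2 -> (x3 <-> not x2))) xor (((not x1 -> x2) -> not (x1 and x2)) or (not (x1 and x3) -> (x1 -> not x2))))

(B) disagrees with h on (0,1,0) (formula → 1, table → 0); rule it out.
(C) disagrees with h on (0,0,0) (formula → 0, table → 1); rule it out.
(D) disagrees with h on (0,0,0) (formula → 0, table → 1); rule it out.
(E) disagrees with h on (0,0,1) (formula → 1, table → 0); rule it out.
Only (A) survives; checking it on all 8 rows confirms it matches h.

A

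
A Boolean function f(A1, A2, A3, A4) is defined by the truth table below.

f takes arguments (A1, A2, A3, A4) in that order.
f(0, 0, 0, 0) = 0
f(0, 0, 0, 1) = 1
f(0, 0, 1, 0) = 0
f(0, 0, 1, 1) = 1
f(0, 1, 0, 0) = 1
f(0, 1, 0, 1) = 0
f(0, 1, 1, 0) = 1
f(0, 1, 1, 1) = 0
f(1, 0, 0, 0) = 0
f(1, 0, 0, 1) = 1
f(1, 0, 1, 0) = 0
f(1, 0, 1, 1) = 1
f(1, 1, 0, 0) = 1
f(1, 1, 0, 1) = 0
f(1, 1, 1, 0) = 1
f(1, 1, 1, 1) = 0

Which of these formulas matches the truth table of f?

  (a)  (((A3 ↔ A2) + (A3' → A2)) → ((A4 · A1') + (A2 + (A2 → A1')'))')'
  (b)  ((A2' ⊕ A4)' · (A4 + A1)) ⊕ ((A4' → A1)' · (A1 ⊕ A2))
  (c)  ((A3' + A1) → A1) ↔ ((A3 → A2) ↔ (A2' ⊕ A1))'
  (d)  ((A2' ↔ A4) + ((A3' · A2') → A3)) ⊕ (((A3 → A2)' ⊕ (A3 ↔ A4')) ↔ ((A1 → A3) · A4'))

(a) fails at (0,1,0,1): the formula yields 1, f is 0.
(c) fails at (0,0,0,0): the formula yields 1, f is 0.
(d) fails at (0,0,1,0): the formula yields 1, f is 0.
That leaves (b). Evaluating it on every row reproduces the table of f exactly.

b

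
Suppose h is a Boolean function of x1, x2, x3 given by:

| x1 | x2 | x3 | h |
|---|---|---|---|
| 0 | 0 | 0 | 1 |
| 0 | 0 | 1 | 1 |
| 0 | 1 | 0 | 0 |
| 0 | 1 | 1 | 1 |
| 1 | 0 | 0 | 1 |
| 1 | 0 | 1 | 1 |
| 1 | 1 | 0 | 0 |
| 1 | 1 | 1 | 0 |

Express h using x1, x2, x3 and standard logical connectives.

h(x1, x2, x3) = NOT ((((NOT x1 AND x2) AND NOT x3) OR ((x1 AND x2) AND NOT x3)) OR ((x1 AND x2) AND x3))

h is 0 on only 3 rows — (0,1,0), (1,1,0), (1,1,1). Writing each as a minterm (¬x1·x2·¬x3, x1·x2·¬x3, x1·x2·x3) and OR-ing them characterizes exactly where h=0, so h is the negation of that disjunction.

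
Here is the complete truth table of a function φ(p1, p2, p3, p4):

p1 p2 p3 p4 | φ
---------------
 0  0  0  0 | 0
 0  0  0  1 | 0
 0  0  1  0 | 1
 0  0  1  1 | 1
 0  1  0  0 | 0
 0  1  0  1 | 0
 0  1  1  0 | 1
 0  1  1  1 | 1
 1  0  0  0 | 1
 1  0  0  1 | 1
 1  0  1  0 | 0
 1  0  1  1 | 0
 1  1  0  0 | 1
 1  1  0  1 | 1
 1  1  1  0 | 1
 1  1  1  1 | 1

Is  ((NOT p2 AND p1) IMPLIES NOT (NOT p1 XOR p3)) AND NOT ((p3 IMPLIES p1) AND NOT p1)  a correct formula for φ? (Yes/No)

Test each input against both φ and the formula:
  p1=0, p2=0, p3=0, p4=0: formula gives 0, φ = 0 ✓
  p1=0, p2=0, p3=0, p4=1: formula gives 0, φ = 0 ✓
  p1=0, p2=0, p3=1, p4=0: formula gives 1, φ = 1 ✓
  p1=0, p2=0, p3=1, p4=1: formula gives 1, φ = 1 ✓
  …and likewise for the remaining 12 rows.
All 16 rows match — the expression computes φ exactly.

Yes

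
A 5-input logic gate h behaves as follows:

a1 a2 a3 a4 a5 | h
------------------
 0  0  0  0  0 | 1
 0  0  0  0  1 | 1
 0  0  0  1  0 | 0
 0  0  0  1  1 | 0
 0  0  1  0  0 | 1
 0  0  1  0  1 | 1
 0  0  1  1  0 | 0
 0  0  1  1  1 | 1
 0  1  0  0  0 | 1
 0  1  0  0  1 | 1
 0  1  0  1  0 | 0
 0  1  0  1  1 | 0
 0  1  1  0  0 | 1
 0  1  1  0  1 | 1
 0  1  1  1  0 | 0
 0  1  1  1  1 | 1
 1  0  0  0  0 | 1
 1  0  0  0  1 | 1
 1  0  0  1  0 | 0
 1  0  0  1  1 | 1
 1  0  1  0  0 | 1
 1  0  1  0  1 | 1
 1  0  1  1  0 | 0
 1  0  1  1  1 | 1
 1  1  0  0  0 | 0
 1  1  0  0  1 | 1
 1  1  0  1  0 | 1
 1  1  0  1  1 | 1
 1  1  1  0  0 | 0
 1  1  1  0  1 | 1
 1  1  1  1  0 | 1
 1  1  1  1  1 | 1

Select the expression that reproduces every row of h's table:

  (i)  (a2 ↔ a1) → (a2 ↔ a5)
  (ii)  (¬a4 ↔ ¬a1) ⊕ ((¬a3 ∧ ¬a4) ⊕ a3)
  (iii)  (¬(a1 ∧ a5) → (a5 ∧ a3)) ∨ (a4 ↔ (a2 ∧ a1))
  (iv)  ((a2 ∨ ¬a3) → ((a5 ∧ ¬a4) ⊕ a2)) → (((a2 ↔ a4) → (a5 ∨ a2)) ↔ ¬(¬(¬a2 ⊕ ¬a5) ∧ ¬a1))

(i) fails at (0,0,0,0,1): the formula yields 0, h is 1.
(ii) fails at (0,0,0,0,0): the formula yields 0, h is 1.
(iv) fails at (0,0,0,1,0): the formula yields 1, h is 0.
Only (iii) survives; checking it on all 32 rows confirms it matches h.

iii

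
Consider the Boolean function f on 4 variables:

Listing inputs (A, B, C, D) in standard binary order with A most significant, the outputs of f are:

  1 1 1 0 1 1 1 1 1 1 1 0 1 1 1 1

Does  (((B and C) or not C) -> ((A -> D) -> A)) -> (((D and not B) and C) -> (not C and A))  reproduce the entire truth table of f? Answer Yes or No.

Yes

Evaluate (((B and C) or not C) -> ((A -> D) -> A)) -> (((D and not B) and C) -> (not C and A)) on each row and compare to f:
  A=0, B=0, C=0, D=0: formula gives 1, f = 1 ✓
  A=0, B=0, C=0, D=1: formula gives 1, f = 1 ✓
  A=0, B=0, C=1, D=0: formula gives 1, f = 1 ✓
  A=0, B=0, C=1, D=1: formula gives 0, f = 0 ✓
  … (the remaining 12 rows also agree.)
All 16 rows match — the expression computes f exactly.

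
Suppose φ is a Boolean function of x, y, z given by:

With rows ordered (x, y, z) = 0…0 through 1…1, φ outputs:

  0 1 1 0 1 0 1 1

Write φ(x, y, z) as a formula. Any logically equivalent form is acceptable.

φ(x, y, z) = not ((((not x and not y) and not z) or ((not x and y) and z)) or ((x and not y) and z))

There are just 3 zero rows: (0,0,0), (0,1,1), (1,0,1). Their minterms are ¬x·¬y·¬z, ¬x·y·z, x·¬y·z; the OR of those covers precisely the 0-outputs, and negating it yields φ.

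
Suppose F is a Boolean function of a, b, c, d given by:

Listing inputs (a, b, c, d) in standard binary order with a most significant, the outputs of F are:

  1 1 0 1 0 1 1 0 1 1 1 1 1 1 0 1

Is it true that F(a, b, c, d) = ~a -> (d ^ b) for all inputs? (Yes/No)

No

Evaluate ~a -> (d ^ b) on each row and compare to F:
  a=0, b=0, c=0, d=0: formula gives 0, but F = 1 ✗
A single disagreement suffices: at (0,0,0,0) they differ, so the formula does not compute F.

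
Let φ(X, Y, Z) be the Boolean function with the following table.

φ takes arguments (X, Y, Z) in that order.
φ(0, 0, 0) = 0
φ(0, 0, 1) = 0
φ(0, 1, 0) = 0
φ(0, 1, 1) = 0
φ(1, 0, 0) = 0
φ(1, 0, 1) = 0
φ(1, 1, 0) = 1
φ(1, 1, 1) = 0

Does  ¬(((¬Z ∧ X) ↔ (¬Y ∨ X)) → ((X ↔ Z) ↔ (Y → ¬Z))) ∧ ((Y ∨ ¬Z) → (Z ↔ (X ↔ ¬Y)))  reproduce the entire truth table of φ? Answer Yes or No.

Evaluate ¬(((¬Z ∧ X) ↔ (¬Y ∨ X)) → ((X ↔ Z) ↔ (Y → ¬Z))) ∧ ((Y ∨ ¬Z) → (Z ↔ (X ↔ ¬Y))) on each row and compare to φ:
  X=0, Y=0, Z=0: formula gives 0, φ = 0 ✓
  X=0, Y=0, Z=1: formula gives 0, φ = 0 ✓
  X=0, Y=1, Z=0: formula gives 0, φ = 0 ✓
  X=0, Y=1, Z=1: formula gives 0, φ = 0 ✓
  X=1, Y=0, Z=0: formula gives 0, φ = 0 ✓
  … (the remaining 3 rows also agree.)
No disagreement on any input; they are logically equivalent.

Yes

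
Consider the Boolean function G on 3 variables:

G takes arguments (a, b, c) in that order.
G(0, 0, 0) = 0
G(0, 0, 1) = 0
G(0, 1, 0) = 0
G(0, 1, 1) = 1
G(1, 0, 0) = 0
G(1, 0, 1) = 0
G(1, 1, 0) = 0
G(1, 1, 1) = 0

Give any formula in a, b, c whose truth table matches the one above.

Only row (0,1,1) gives 1. That row's minterm ¬a·b·c is G directly.

G(a, b, c) = (~a & b) & c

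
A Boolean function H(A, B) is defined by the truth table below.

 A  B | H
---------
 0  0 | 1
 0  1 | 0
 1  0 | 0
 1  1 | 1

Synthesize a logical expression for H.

The output is 1 exactly when an even number of inputs are 1 — the complement of 2-way XOR.

H(A, B) = (A ⊕ B)'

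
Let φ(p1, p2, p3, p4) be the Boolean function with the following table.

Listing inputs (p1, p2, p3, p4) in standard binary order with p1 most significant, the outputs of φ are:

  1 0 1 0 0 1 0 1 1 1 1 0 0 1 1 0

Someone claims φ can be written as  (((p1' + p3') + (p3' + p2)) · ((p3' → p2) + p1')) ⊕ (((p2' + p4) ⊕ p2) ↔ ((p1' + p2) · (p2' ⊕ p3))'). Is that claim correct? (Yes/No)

Evaluate (((p1' + p3') + (p3' + p2)) · ((p3' → p2) + p1')) ⊕ (((p2' + p4) ⊕ p2) ↔ ((p1' + p2) · (p2' ⊕ p3))') on each row and compare to φ:
  p1=0, p2=0, p3=0, p4=0: formula gives 1, φ = 1 ✓
  p1=0, p2=0, p3=0, p4=1: formula gives 1, but φ = 0 ✗
Row (0,0,0,1) is a counterexample, so the formula is not equivalent to φ.

No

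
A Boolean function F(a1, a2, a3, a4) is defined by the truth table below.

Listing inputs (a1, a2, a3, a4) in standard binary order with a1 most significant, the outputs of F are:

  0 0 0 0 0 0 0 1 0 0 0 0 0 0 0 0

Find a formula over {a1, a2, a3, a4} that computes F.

F is 1 on exactly one input, (0,1,1,1), whose minterm is ¬a1·a2·a3·a4. So F is just that conjunction.

F(a1, a2, a3, a4) = ((¬a1 ∧ a2) ∧ a3) ∧ a4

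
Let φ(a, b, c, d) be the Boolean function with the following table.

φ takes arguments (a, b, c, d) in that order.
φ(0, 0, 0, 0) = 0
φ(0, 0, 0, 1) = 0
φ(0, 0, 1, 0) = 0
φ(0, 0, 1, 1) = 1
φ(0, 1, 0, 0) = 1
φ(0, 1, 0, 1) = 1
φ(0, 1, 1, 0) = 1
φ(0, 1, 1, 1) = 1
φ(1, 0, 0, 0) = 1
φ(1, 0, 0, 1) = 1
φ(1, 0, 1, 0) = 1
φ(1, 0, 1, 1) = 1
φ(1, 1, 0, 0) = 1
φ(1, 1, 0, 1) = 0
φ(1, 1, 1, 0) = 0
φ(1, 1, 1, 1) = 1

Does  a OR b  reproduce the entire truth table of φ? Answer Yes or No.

Check the formula against φ row by row:
  a=0, b=0, c=0, d=0: formula gives 0, φ = 0 ✓
  a=0, b=0, c=0, d=1: formula gives 0, φ = 0 ✓
  a=0, b=0, c=1, d=0: formula gives 0, φ = 0 ✓
  a=0, b=0, c=1, d=1: formula gives 0, but φ = 1 ✗
Since they disagree at (0,0,1,1), the expression is not a correct formula for φ.

No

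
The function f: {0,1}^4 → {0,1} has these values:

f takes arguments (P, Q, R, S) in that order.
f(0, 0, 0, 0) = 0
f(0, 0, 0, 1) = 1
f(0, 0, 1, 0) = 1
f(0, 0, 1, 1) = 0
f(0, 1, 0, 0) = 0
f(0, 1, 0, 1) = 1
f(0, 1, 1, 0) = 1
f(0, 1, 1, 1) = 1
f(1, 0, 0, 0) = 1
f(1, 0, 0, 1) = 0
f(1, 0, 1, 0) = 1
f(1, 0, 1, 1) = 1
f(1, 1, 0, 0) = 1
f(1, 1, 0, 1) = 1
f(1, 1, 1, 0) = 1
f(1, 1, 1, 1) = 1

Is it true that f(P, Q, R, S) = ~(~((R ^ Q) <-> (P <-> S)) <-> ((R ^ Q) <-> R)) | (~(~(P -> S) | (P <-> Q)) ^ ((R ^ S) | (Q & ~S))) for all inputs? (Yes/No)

Yes

Check the formula against f row by row:
  P=0, Q=0, R=0, S=0: formula gives 0, f = 0 ✓
  P=0, Q=0, R=0, S=1: formula gives 1, f = 1 ✓
  P=0, Q=0, R=1, S=0: formula gives 1, f = 1 ✓
  P=0, Q=0, R=1, S=1: formula gives 0, f = 0 ✓
  … (the remaining 12 rows also agree.)
No disagreement on any input; they are logically equivalent.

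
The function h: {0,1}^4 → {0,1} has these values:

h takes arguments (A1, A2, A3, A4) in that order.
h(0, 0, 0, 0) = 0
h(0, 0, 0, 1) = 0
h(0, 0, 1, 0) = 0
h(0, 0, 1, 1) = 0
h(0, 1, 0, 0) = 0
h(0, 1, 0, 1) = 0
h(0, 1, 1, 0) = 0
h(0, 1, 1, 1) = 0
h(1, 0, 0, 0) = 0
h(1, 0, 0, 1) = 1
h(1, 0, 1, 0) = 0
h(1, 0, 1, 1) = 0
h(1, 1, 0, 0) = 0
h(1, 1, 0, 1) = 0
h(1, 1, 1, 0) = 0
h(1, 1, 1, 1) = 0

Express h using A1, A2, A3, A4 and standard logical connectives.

Only row (1,0,0,1) gives 1. That row's minterm A1·¬A2·¬A3·A4 is h directly.

h(A1, A2, A3, A4) = ((A1 AND NOT A2) AND NOT A3) AND A4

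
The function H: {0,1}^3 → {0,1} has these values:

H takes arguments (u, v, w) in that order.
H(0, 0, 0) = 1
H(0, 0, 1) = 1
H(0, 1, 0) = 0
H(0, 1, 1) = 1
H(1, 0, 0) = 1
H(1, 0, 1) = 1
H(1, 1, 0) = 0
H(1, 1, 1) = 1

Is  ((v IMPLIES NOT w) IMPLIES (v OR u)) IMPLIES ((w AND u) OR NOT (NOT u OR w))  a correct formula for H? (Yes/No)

Test each input against both H and the formula:
  u=0, v=0, w=0: formula gives 1, H = 1 ✓
  u=0, v=0, w=1: formula gives 1, H = 1 ✓
  u=0, v=1, w=0: formula gives 0, H = 0 ✓
  u=0, v=1, w=1: formula gives 0, but H = 1 ✗
Row (0,1,1) is a counterexample, so the formula is not equivalent to H.

No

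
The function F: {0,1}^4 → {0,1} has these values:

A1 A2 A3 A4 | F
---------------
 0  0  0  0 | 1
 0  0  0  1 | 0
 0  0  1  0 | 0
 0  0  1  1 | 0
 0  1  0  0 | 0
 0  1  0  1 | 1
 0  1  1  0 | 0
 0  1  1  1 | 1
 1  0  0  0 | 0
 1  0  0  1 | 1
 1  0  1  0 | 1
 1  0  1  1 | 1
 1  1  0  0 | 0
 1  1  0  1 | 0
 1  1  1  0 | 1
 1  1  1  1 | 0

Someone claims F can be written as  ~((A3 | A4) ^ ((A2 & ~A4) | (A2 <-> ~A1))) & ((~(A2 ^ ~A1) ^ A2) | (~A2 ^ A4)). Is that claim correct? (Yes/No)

Evaluate ~((A3 | A4) ^ ((A2 & ~A4) | (A2 <-> ~A1))) & ((~(A2 ^ ~A1) ^ A2) | (~A2 ^ A4)) on each row and compare to F:
  A1=0, A2=0, A3=0, A4=0: formula gives 1, F = 1 ✓
  A1=0, A2=0, A3=0, A4=1: formula gives 0, F = 0 ✓
  A1=0, A2=0, A3=1, A4=0: formula gives 0, F = 0 ✓
  A1=0, A2=0, A3=1, A4=1: formula gives 0, F = 0 ✓
  … (the remaining 12 rows also agree.)
No disagreement on any input; they are logically equivalent.

Yes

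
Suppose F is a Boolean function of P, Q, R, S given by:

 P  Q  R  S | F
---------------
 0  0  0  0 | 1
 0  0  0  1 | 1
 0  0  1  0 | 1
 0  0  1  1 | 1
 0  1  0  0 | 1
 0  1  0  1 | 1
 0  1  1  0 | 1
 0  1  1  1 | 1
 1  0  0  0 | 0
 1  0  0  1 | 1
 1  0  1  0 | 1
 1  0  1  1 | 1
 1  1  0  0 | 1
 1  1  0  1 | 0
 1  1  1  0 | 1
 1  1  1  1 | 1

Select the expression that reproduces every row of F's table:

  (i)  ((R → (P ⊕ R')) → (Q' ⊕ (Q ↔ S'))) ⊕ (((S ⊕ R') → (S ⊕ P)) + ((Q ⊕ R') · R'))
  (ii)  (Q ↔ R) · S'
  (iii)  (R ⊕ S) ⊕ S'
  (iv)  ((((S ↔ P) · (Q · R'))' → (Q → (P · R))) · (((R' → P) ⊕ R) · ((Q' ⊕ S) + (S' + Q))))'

iv

(i): at (0,0,0,0) it gives 0, but F = 1 — eliminated.
(ii): at (0,0,0,1) it gives 0, but F = 1 — eliminated.
(iii): at (0,0,1,0) it gives 0, but F = 1 — eliminated.
Only (iv) survives; checking it on all 16 rows confirms it matches F.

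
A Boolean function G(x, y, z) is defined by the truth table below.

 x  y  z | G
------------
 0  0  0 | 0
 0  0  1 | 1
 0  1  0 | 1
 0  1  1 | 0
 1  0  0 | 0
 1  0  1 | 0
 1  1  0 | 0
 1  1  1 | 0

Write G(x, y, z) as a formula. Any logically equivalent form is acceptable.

G(x, y, z) = ((¬x ∧ ¬y) ∧ z) ∨ ((¬x ∧ y) ∧ ¬z)

G=1 on 2 inputs: (0,0,1), (0,1,0). Reading each as a conjunction of literals (¬x·¬y·z, ¬x·y·¬z) and taking the OR gives the canonical DNF.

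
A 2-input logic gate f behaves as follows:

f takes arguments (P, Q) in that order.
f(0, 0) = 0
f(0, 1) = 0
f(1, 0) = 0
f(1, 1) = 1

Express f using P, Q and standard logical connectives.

f(P, Q) = P AND Q

The output is 1 only when every input is 1 — the AND of all inputs.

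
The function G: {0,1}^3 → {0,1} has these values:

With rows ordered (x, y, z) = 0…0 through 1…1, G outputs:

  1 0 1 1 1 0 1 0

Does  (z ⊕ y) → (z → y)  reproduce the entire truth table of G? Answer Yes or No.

Test each input against both G and the formula:
  x=0, y=0, z=0: formula gives 1, G = 1 ✓
  x=0, y=0, z=1: formula gives 0, G = 0 ✓
  x=0, y=1, z=0: formula gives 1, G = 1 ✓
  x=0, y=1, z=1: formula gives 1, G = 1 ✓
  x=1, y=0, z=0: formula gives 1, G = 1 ✓
  …
  x=1, y=1, z=1: formula gives 1, but G = 0 ✗
Since they disagree at (1,1,1), the expression is not a correct formula for G.

No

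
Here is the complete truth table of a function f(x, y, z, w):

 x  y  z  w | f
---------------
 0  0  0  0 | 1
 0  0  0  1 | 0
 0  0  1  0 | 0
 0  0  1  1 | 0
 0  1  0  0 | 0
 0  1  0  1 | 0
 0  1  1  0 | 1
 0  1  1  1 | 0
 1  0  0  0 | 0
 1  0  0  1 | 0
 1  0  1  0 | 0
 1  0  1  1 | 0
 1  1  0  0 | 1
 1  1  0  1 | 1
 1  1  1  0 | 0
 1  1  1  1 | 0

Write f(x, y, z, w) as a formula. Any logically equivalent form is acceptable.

f=1 on 4 inputs: (0,0,0,0), (0,1,1,0), (1,1,0,0), (1,1,0,1). Reading each as a conjunction of literals (¬x·¬y·¬z·¬w, ¬x·y·z·¬w, x·y·¬z·¬w, x·y·¬z·w) and taking the OR gives the canonical DNF.

f(x, y, z, w) = (((((¬x ∧ ¬y) ∧ ¬z) ∧ ¬w) ∨ (((¬x ∧ y) ∧ z) ∧ ¬w)) ∨ (((x ∧ y) ∧ ¬z) ∧ ¬w)) ∨ (((x ∧ y) ∧ ¬z) ∧ w)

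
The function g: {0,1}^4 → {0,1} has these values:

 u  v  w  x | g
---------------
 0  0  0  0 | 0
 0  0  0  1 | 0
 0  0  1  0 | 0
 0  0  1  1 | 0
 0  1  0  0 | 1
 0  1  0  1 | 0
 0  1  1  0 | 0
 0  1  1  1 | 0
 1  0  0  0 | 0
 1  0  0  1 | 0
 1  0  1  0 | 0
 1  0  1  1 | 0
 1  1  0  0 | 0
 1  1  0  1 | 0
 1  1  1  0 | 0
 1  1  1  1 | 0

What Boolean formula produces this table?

Only row (0,1,0,0) gives 1. That row's minterm ¬u·v·¬w·¬x is g directly.

g(u, v, w, x) = ((~u & v) & ~w) & ~x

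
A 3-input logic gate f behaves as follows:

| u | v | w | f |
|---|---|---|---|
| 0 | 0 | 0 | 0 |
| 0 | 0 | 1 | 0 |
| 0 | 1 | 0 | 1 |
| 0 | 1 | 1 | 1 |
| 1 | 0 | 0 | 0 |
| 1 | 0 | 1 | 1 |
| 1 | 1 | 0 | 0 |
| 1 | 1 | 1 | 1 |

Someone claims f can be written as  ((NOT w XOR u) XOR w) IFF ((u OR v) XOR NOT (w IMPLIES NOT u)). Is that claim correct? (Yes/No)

Evaluate ((NOT w XOR u) XOR w) IFF ((u OR v) XOR NOT (w IMPLIES NOT u)) on each row and compare to f:
  u=0, v=0, w=0: formula gives 0, f = 0 ✓
  u=0, v=0, w=1: formula gives 0, f = 0 ✓
  u=0, v=1, w=0: formula gives 1, f = 1 ✓
  u=0, v=1, w=1: formula gives 1, f = 1 ✓
  u=1, v=0, w=0: formula gives 0, f = 0 ✓
  … (the remaining 3 rows also agree.)
No disagreement on any input; they are logically equivalent.

Yes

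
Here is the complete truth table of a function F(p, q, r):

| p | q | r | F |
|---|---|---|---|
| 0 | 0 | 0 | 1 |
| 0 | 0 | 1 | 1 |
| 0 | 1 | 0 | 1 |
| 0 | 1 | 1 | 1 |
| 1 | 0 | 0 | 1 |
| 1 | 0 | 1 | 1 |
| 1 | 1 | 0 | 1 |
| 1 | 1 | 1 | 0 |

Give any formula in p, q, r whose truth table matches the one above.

The output is 0 only when every input is 1 — NAND of all inputs.

F(p, q, r) = not ((p and q) and r)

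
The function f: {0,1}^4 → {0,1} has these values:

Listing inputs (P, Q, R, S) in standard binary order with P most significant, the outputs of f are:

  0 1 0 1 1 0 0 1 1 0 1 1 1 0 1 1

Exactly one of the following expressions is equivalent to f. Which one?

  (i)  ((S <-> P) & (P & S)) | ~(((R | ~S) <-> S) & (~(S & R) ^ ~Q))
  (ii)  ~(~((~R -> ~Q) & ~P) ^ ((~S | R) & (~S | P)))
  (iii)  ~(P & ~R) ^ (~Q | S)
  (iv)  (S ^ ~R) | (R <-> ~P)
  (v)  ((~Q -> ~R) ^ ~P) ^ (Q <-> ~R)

ii

(i) fails at (0,0,0,0): the formula yields 1, f is 0.
(iii) fails at (0,0,0,1): the formula yields 0, f is 1.
(iv) fails at (0,0,0,0): the formula yields 1, f is 0.
(v) fails at (0,0,0,1): the formula yields 0, f is 1.
That leaves (ii). Evaluating it on every row reproduces the table of f exactly.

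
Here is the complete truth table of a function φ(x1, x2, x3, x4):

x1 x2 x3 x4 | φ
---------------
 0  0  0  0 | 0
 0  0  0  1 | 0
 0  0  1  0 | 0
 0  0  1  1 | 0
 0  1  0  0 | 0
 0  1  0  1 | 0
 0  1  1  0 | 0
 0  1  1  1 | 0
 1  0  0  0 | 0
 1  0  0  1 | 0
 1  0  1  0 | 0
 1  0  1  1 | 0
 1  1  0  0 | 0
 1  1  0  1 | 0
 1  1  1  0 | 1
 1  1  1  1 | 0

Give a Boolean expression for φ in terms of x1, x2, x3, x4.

φ is 1 on exactly one input, (1,1,1,0), whose minterm is x1·x2·x3·¬x4. So φ is just that conjunction.

φ(x1, x2, x3, x4) = ((x1 & x2) & x3) & ~x4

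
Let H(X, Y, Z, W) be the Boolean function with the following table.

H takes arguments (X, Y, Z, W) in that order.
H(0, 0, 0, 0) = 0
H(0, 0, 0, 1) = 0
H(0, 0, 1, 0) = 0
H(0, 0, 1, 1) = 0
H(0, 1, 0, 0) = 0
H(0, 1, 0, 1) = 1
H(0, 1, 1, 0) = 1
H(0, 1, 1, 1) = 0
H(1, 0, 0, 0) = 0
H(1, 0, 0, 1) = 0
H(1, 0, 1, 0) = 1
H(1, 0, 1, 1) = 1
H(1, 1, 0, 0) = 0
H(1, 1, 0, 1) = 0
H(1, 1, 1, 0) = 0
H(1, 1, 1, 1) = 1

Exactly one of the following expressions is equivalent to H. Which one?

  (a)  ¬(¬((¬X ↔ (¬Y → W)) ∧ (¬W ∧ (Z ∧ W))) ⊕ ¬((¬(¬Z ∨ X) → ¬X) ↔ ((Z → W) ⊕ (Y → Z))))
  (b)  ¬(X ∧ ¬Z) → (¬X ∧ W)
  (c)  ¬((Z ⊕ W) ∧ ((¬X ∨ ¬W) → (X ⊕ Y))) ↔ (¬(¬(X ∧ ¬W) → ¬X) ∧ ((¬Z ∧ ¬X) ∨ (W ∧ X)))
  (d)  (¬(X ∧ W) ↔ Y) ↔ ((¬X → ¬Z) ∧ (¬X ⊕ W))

c

(a) fails at (0,0,0,0): the formula yields 1, H is 0.
(b) fails at (0,0,0,1): the formula yields 1, H is 0.
(d) fails at (0,0,0,1): the formula yields 1, H is 0.
That leaves (c). Evaluating it on every row reproduces the table of H exactly.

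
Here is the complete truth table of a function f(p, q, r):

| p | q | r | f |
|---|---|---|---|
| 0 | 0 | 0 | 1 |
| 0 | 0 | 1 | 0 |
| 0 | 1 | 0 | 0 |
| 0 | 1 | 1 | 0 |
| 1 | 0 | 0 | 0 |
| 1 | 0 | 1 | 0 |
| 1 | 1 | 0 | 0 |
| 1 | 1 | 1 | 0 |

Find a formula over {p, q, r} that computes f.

The output is 1 only when every input is 0 — NOR of all inputs.

f(p, q, r) = not ((p or q) or r)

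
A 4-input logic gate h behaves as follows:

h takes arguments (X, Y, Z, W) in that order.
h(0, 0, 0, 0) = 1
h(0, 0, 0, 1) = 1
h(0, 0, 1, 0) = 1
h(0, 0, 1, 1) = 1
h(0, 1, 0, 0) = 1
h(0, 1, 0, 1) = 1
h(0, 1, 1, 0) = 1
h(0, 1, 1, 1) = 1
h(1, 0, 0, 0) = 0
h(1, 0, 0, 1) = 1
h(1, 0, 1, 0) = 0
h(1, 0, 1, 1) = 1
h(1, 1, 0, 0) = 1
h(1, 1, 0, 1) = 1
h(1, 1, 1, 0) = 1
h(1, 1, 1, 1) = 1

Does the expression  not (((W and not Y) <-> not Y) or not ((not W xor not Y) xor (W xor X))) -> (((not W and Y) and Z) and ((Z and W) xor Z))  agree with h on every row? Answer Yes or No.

Yes

Evaluate not (((W and not Y) <-> not Y) or not ((not W xor not Y) xor (W xor X))) -> (((not W and Y) and Z) and ((Z and W) xor Z)) on each row and compare to h:
  X=0, Y=0, Z=0, W=0: formula gives 1, h = 1 ✓
  X=0, Y=0, Z=0, W=1: formula gives 1, h = 1 ✓
  X=0, Y=0, Z=1, W=0: formula gives 1, h = 1 ✓
  X=0, Y=0, Z=1, W=1: formula gives 1, h = 1 ✓
  …and likewise for the remaining 12 rows.
Every row agrees, so the formula is equivalent.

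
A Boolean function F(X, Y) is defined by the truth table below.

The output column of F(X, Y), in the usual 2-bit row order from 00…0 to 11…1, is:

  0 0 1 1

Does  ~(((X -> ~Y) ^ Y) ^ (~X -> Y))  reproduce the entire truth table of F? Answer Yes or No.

Evaluate ~(((X -> ~Y) ^ Y) ^ (~X -> Y)) on each row and compare to F:
  X=0, Y=0: formula gives 0, F = 0 ✓
  X=0, Y=1: formula gives 0, F = 0 ✓
  X=1, Y=0: formula gives 1, F = 1 ✓
  X=1, Y=1: formula gives 1, F = 1 ✓
No disagreement on any input; they are logically equivalent.

Yes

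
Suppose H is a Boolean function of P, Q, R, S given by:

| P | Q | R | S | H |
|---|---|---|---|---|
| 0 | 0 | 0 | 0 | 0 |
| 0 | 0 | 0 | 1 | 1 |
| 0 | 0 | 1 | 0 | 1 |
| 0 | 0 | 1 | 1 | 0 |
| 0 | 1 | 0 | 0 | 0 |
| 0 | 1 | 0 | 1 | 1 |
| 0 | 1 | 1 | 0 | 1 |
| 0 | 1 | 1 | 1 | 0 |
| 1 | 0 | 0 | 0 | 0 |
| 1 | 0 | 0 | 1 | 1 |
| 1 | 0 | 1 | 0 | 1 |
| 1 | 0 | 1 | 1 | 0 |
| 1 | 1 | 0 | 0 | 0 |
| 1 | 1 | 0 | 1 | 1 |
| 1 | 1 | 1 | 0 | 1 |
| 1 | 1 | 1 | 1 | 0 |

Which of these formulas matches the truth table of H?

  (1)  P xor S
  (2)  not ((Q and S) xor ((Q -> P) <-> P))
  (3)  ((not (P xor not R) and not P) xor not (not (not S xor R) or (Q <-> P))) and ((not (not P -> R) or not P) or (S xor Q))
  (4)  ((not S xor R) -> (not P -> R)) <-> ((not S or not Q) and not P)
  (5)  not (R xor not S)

(1): at (0,0,1,0) it gives 0, but H = 1 — eliminated.
(2): at (0,0,0,0) it gives 1, but H = 0 — eliminated.
(3): at (0,0,0,1) it gives 0, but H = 1 — eliminated.
(4): at (0,0,1,1) it gives 1, but H = 0 — eliminated.
Only (5) survives; checking it on all 16 rows confirms it matches H.

5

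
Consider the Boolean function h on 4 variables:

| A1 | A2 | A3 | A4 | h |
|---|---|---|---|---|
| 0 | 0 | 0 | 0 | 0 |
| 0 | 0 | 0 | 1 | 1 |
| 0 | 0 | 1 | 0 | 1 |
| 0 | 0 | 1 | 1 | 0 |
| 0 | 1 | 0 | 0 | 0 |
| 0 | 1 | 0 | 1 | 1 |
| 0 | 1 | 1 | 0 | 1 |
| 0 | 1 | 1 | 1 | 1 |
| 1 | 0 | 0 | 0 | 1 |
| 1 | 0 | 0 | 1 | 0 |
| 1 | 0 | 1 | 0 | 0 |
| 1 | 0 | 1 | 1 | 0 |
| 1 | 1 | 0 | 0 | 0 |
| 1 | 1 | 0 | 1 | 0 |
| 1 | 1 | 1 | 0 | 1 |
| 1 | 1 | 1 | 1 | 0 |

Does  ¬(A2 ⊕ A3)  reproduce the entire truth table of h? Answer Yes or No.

No

Evaluate ¬(A2 ⊕ A3) on each row and compare to h:
  A1=0, A2=0, A3=0, A4=0: formula gives 1, but h = 0 ✗
A single disagreement suffices: at (0,0,0,0) they differ, so the formula does not compute h.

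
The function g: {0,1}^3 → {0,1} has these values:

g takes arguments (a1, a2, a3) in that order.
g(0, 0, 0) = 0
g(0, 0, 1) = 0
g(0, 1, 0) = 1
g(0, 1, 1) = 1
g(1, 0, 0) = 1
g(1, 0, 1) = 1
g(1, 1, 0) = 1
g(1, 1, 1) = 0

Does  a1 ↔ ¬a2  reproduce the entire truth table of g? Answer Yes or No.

No

Test each input against both g and the formula:
  a1=0, a2=0, a3=0: formula gives 0, g = 0 ✓
  a1=0, a2=0, a3=1: formula gives 0, g = 0 ✓
  a1=0, a2=1, a3=0: formula gives 1, g = 1 ✓
  a1=0, a2=1, a3=1: formula gives 1, g = 1 ✓
  a1=1, a2=0, a3=0: formula gives 1, g = 1 ✓
  …
  a1=1, a2=1, a3=0: formula gives 0, but g = 1 ✗
A single disagreement suffices: at (1,1,0) they differ, so the formula does not compute g.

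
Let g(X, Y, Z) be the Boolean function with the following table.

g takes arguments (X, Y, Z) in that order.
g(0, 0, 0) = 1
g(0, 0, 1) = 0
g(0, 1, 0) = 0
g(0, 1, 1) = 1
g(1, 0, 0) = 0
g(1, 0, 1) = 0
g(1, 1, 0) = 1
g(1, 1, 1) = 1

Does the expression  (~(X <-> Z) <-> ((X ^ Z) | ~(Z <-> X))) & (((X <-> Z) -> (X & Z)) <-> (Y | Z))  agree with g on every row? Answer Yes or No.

No

Check the formula against g row by row:
  X=0, Y=0, Z=0: formula gives 1, g = 1 ✓
  X=0, Y=0, Z=1: formula gives 1, but g = 0 ✗
Row (0,0,1) is a counterexample, so the formula is not equivalent to g.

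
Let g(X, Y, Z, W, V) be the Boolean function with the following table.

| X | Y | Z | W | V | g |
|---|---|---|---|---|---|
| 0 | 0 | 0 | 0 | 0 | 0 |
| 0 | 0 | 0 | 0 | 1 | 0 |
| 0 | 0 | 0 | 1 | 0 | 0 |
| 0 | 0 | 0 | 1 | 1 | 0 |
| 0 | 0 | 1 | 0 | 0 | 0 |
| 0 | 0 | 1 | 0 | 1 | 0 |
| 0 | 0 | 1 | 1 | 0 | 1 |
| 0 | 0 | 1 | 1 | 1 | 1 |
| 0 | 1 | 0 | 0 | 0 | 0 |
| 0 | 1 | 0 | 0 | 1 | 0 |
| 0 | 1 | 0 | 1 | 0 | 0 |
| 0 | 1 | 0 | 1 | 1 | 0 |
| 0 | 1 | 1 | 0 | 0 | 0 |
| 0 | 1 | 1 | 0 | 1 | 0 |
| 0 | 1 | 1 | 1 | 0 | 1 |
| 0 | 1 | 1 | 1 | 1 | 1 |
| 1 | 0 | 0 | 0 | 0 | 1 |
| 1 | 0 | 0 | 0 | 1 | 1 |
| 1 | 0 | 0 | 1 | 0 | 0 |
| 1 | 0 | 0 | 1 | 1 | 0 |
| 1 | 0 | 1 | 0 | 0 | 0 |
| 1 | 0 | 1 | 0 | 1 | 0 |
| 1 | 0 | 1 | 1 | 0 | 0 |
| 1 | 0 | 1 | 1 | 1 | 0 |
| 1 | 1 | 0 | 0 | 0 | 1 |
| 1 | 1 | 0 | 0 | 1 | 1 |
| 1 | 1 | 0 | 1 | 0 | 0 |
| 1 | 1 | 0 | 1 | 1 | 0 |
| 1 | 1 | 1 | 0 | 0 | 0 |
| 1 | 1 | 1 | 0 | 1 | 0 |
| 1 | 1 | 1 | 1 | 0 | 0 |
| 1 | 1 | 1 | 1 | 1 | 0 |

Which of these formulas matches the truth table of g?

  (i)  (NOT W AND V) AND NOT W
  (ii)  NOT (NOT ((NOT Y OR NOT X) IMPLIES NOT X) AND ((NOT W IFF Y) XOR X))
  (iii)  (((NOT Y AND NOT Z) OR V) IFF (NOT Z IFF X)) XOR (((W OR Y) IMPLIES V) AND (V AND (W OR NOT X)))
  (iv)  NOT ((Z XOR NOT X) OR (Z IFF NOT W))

iv

(i) disagrees with g on (0,0,0,0,1) (formula → 1, table → 0); rule it out.
(ii) disagrees with g on (0,0,0,0,0) (formula → 1, table → 0); rule it out.
(iii) disagrees with g on (0,0,0,0,1) (formula → 1, table → 0); rule it out.
That leaves (iv). Evaluating it on every row reproduces the table of g exactly.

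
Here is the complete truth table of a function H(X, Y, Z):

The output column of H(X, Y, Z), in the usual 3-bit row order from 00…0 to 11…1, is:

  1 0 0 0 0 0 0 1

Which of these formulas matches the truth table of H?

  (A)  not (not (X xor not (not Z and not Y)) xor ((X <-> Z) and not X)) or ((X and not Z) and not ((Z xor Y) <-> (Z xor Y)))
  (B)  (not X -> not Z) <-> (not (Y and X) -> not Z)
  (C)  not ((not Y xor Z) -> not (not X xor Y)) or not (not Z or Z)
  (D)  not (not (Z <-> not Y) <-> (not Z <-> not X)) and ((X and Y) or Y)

(A) disagrees with H on (0,0,1) (formula → 1, table → 0); rule it out.
(B) disagrees with H on (0,0,1) (formula → 1, table → 0); rule it out.
(D) disagrees with H on (0,0,0) (formula → 0, table → 1); rule it out.
Only (C) survives; checking it on all 8 rows confirms it matches H.

C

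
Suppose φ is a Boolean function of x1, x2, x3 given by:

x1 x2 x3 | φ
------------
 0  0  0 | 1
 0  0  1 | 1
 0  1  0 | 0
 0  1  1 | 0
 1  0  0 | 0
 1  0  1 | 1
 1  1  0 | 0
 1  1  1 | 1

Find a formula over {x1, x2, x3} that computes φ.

φ=1 on 4 inputs: (0,0,0), (0,0,1), (1,0,1), (1,1,1). Reading each as a conjunction of literals (¬x1·¬x2·¬x3, ¬x1·¬x2·x3, x1·¬x2·x3, x1·x2·x3) and taking the OR gives the canonical DNF.

φ(x1, x2, x3) = ((((~x1 & ~x2) & ~x3) | ((~x1 & ~x2) & x3)) | ((x1 & ~x2) & x3)) | ((x1 & x2) & x3)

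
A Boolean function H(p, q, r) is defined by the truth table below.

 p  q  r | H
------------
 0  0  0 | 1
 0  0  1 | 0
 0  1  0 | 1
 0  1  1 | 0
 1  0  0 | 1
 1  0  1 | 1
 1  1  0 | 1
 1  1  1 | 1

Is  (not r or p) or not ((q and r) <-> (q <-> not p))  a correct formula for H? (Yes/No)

Evaluate (not r or p) or not ((q and r) <-> (q <-> not p)) on each row and compare to H:
  p=0, q=0, r=0: formula gives 1, H = 1 ✓
  p=0, q=0, r=1: formula gives 0, H = 0 ✓
  p=0, q=1, r=0: formula gives 1, H = 1 ✓
  p=0, q=1, r=1: formula gives 0, H = 0 ✓
  p=1, q=0, r=0: formula gives 1, H = 1 ✓
  …and likewise for the remaining 3 rows.
All 8 rows match — the expression computes H exactly.

Yes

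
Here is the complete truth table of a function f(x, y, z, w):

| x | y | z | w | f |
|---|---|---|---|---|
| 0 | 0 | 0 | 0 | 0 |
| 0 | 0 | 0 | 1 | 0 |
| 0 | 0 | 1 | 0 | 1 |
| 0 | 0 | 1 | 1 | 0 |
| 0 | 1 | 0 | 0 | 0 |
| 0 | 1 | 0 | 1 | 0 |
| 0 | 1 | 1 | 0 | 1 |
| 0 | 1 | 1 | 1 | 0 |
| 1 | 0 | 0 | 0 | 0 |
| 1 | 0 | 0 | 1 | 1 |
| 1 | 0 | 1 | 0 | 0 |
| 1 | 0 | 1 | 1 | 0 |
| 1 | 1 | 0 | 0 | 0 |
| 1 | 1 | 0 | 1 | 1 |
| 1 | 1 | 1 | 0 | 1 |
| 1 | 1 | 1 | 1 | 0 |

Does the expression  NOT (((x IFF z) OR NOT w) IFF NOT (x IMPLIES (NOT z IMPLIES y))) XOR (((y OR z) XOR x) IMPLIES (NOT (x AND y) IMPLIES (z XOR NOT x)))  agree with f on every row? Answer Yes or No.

Check the formula against f row by row:
  x=0, y=0, z=0, w=0: formula gives 0, f = 0 ✓
  x=0, y=0, z=0, w=1: formula gives 0, f = 0 ✓
  x=0, y=0, z=1, w=0: formula gives 1, f = 1 ✓
  x=0, y=0, z=1, w=1: formula gives 0, f = 0 ✓
  …
  x=1, y=1, z=1, w=0: formula gives 0, but f = 1 ✗
Since they disagree at (1,1,1,0), the expression is not a correct formula for f.

No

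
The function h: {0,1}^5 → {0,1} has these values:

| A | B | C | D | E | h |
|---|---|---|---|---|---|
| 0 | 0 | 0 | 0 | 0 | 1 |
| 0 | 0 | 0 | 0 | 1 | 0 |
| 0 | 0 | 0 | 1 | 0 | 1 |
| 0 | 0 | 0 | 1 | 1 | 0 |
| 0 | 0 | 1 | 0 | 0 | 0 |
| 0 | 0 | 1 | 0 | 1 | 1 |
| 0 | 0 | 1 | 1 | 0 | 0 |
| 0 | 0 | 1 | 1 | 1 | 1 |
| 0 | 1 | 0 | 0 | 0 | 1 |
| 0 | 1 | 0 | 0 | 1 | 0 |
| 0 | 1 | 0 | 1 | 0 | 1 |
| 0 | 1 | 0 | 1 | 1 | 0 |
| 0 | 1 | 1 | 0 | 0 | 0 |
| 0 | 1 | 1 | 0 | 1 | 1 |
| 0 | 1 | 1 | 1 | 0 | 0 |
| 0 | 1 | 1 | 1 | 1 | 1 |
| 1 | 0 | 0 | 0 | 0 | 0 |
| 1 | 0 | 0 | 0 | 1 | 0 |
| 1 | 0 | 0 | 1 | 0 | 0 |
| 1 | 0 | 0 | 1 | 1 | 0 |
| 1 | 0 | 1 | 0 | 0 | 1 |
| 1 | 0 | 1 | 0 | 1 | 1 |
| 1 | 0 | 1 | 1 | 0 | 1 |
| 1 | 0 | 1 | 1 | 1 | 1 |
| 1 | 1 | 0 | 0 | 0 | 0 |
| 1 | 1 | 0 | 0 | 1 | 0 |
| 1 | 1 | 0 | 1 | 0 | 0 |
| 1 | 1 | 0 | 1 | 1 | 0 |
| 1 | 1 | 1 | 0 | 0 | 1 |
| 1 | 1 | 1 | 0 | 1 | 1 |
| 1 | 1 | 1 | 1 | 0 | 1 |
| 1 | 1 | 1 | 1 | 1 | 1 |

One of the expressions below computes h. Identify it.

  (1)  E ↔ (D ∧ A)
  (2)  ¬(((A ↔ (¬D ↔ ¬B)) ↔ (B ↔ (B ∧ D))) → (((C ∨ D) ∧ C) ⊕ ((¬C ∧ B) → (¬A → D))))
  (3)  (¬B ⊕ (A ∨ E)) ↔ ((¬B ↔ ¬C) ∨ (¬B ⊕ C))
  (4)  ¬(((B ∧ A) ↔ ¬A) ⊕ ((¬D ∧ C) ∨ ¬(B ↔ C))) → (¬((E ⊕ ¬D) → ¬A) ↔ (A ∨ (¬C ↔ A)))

(1) fails at (0,0,1,0,0): the formula yields 1, h is 0.
(2) fails at (0,0,0,0,0): the formula yields 0, h is 1.
(4) fails at (0,0,0,0,1): the formula yields 1, h is 0.
(3) is the remaining candidate, and it agrees with h on all 32 inputs.

3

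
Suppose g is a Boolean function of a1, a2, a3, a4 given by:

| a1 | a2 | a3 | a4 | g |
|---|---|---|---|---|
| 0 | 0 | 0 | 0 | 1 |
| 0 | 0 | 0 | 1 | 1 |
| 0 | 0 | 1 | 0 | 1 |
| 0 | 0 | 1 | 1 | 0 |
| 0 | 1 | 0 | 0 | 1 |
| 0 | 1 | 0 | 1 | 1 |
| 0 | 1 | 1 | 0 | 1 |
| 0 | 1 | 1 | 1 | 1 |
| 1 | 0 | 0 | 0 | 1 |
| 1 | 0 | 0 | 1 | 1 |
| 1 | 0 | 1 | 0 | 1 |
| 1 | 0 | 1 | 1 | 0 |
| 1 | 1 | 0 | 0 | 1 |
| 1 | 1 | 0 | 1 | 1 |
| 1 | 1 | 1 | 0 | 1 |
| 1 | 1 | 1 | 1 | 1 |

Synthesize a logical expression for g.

g is 0 on only 2 rows — (0,0,1,1), (1,0,1,1). Writing each as a minterm (¬a1·¬a2·a3·a4, a1·¬a2·a3·a4) and OR-ing them characterizes exactly where g=0, so g is the negation of that disjunction.

g(a1, a2, a3, a4) = NOT ((((NOT a1 AND NOT a2) AND a3) AND a4) OR (((a1 AND NOT a2) AND a3) AND a4))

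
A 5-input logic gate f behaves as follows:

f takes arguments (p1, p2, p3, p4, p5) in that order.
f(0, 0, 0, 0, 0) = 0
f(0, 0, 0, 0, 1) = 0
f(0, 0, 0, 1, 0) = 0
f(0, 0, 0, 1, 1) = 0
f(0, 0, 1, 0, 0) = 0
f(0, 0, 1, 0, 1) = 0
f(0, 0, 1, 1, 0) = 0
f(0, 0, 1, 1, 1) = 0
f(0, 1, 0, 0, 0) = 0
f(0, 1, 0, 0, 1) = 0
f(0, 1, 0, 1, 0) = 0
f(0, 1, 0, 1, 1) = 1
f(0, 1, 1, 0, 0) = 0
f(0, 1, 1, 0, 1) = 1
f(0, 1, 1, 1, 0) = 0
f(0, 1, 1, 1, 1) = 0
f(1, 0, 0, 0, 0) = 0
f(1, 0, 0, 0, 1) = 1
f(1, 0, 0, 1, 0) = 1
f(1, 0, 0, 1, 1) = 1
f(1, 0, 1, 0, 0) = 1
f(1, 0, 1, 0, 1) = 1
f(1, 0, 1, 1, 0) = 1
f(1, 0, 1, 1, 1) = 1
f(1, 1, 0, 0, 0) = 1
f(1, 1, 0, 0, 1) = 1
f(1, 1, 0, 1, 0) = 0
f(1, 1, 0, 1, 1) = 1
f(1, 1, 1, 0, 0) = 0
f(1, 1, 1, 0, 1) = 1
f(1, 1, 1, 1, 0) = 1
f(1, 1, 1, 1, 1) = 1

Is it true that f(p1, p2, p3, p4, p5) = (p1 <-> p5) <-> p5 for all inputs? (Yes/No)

Check the formula against f row by row:
  p1=0, p2=0, p3=0, p4=0, p5=0: formula gives 0, f = 0 ✓
  p1=0, p2=0, p3=0, p4=0, p5=1: formula gives 0, f = 0 ✓
  p1=0, p2=0, p3=0, p4=1, p5=0: formula gives 0, f = 0 ✓
  p1=0, p2=0, p3=0, p4=1, p5=1: formula gives 0, f = 0 ✓
  …
  p1=0, p2=1, p3=0, p4=1, p5=1: formula gives 0, but f = 1 ✗
Row (0,1,0,1,1) is a counterexample, so the formula is not equivalent to f.

No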